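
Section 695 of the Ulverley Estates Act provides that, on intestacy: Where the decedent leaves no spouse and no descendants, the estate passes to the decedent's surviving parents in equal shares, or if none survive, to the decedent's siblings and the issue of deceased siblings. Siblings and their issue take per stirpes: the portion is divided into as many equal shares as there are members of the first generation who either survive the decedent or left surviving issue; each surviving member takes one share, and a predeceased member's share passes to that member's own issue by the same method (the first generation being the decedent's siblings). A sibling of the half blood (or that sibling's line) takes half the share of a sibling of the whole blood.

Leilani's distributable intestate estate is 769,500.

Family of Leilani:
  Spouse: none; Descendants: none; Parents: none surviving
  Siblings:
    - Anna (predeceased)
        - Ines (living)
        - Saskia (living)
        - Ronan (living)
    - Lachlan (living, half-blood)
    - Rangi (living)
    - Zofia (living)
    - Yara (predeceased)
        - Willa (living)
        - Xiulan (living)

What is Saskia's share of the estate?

Saskia receives 57,000.

The entire 769,500 passes to the siblings and their issue.
Counting each half-blood sibling's line as half a unit, there are 9/2 units in 769,500, so one unit is 171,000. Whole-blood lines (Anna, Rangi, Zofia, and Yara) take 171,000 each; half-blood lines (Lachlan) take 85,500 each.
Anna's share (171,000) is divided into 3 shares of 57,000: Ines, Saskia, and Ronan each take 57,000.
Yara's share (171,000) is divided into 2 shares of 85,500: Willa and Xiulan each take 85,500.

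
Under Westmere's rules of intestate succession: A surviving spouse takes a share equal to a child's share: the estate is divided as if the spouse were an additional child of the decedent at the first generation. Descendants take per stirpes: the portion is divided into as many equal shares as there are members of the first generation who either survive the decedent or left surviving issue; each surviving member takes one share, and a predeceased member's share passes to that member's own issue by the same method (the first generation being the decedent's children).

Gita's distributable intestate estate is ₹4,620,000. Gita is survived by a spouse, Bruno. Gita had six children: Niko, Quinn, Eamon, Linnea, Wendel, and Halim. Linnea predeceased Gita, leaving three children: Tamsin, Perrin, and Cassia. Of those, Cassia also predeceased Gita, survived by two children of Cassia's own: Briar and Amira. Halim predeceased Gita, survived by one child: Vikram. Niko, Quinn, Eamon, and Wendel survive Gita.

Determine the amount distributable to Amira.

Amira receives ₹110,000.

The spouse counts as an additional share at the children's level, so there are 7 primary shares of ₹660,000. Bruno takes one such share (₹660,000).
The children's combined portion (₹3,960,000) is divided into 6 shares of ₹660,000: Niko, Quinn, Eamon, and Wendel each take ₹660,000; Linnea's ₹660,000 share passes to Linnea's issue; Halim's ₹660,000 share passes to Halim's issue.
Linnea's share (₹660,000) is divided into 3 shares of ₹220,000: Tamsin and Perrin each take ₹220,000; Cassia's ₹220,000 share passes to Cassia's issue.
Cassia's share (₹220,000) is divided into 2 shares of ₹110,000: Briar and Amira each take ₹110,000.
Halim's share (₹660,000) passes entirely to Vikram.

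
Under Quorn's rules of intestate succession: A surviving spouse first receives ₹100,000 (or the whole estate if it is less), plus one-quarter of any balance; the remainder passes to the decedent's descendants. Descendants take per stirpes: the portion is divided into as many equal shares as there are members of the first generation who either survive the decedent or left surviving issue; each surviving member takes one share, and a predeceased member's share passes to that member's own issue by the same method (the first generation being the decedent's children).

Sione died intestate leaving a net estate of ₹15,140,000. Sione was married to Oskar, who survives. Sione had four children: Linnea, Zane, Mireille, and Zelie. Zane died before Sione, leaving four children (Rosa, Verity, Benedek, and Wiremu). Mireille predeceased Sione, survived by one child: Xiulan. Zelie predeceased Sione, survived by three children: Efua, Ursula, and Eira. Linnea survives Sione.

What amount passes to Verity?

Verity receives ₹705,000.

Oskar first takes ₹100,000, leaving a balance of ₹15,040,000. Oskar then takes one-quarter of the balance (₹3,760,000), for a total of ₹3,860,000. The remaining ₹11,280,000 passes to the descendants.
The descendants' portion (₹11,280,000) is divided into 4 shares of ₹2,820,000: Linnea takes ₹2,820,000; Zane's ₹2,820,000 share passes to Zane's issue; Mireille's ₹2,820,000 share passes to Mireille's issue; Zelie's ₹2,820,000 share passes to Zelie's issue.
Zane's share (₹2,820,000) is divided into 4 shares of ₹705,000: Rosa, Verity, Benedek, and Wiremu each take ₹705,000.
Mireille's share (₹2,820,000) passes entirely to Xiulan.
Zelie's share (₹2,820,000) is divided into 3 shares of ₹940,000: Efua, Ursula, and Eira each take ₹940,000.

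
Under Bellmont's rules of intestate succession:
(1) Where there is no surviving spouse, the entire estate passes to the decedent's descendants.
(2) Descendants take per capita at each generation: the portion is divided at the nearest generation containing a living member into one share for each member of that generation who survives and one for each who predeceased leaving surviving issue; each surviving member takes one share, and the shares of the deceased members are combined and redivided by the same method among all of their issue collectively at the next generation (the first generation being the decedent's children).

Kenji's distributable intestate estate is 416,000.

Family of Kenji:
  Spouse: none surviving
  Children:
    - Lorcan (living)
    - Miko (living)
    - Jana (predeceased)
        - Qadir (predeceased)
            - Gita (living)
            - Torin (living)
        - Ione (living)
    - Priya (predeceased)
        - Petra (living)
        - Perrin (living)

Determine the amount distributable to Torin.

Torin receives 26,000.

The entire 416,000 passes to the descendants.
That amount (416,000) is divided at the children's generation into 4 shares of 104,000. Lorcan and Miko each take 104,000. The 2 shares of the deceased (Jana and Priya) are combined into a pool of 208,000.
That pool (208,000) is divided at the grandchildren's generation into 4 shares of 52,000. Ione, Petra, and Perrin each take 52,000. The remaining share for the deceased Qadir (52,000) is carried to the next generation.
That pool (52,000) is divided at the great-grandchildren's generation equally among Gita and Torin: 26,000 each.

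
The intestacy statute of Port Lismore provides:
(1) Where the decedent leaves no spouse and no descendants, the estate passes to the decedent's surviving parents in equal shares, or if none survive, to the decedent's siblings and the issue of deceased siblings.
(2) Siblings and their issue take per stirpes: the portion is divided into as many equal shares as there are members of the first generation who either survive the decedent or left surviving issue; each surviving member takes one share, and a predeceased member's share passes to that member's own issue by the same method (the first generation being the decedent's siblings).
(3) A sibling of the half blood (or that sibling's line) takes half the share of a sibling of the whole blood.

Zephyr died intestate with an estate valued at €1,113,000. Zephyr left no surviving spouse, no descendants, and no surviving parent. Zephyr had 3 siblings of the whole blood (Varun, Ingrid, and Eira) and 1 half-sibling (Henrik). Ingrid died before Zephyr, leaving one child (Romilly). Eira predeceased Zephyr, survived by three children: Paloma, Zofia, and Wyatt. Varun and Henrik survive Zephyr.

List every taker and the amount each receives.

The entire €1,113,000 passes to the siblings and their issue.
Counting each half-blood sibling's line as half a unit, there are 7/2 units in €1,113,000, so one unit is €318,000. Whole-blood lines (Varun, Ingrid, and Eira) take €318,000 each; half-blood lines (Henrik) take €159,000 each.
Ingrid's share (€318,000) passes entirely to Romilly.
Eira's share (€318,000) is divided into 3 shares of €106,000: Paloma, Zofia, and Wyatt each take €106,000.

Varun: €318,000; Henrik: €159,000; Romilly: €318,000; Paloma: €106,000; Zofia: €106,000; Wyatt: €106,000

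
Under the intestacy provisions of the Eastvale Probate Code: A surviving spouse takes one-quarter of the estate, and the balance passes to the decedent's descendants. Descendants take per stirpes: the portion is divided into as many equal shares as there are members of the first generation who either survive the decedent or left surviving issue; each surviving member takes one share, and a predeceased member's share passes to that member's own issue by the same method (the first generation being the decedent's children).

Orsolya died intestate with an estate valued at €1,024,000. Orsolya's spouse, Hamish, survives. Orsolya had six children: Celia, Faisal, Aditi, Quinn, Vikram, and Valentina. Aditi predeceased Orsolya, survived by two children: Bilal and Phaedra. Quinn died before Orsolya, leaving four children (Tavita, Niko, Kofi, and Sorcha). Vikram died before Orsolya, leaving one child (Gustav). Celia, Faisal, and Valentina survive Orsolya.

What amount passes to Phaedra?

Hamish takes one-quarter of €1,024,000 = €256,000. The remaining €768,000 passes to the descendants.
The descendants' portion (€768,000) is divided into 6 shares of €128,000: Celia, Faisal, and Valentina each take €128,000; Aditi's €128,000 share passes to Aditi's issue; Quinn's €128,000 share passes to Quinn's issue; Vikram's €128,000 share passes to Vikram's issue.
Aditi's share (€128,000) is divided into 2 shares of €64,000: Bilal and Phaedra each take €64,000.
Quinn's share (€128,000) is divided into 4 shares of €32,000: Tavita, Niko, Kofi, and Sorcha each take €32,000.
Vikram's share (€128,000) passes entirely to Gustav.

Phaedra receives €64,000.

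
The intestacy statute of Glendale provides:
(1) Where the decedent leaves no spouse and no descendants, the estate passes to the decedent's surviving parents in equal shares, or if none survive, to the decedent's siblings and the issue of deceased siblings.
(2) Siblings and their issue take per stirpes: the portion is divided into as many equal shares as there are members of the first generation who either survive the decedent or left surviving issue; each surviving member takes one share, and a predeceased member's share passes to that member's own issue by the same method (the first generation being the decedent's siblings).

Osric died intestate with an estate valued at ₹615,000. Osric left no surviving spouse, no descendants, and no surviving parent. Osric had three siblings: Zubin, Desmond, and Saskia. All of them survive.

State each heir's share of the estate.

The entire ₹615,000 passes to the siblings and their issue.
That amount (₹615,000) is divided into 3 shares of ₹205,000: Zubin, Desmond, and Saskia each take ₹205,000.

Zubin: ₹205,000; Desmond: ₹205,000; Saskia: ₹205,000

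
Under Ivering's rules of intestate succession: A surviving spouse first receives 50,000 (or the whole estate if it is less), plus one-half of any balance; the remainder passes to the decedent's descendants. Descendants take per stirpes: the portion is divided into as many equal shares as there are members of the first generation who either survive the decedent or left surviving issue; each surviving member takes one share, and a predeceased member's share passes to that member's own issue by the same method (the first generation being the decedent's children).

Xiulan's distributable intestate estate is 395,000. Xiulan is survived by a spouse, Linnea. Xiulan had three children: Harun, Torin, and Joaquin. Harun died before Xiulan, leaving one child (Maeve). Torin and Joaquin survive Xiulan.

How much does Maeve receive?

Maeve receives 57,500.

Linnea first takes 50,000, leaving a balance of 345,000. Linnea then takes one-half of the balance (172,500), for a total of 222,500. The remaining 172,500 passes to the descendants.
The descendants' portion (172,500) is divided into 3 shares of 57,500: Torin and Joaquin each take 57,500; Harun's 57,500 share passes to Harun's issue.
Harun's share (57,500) passes entirely to Maeve.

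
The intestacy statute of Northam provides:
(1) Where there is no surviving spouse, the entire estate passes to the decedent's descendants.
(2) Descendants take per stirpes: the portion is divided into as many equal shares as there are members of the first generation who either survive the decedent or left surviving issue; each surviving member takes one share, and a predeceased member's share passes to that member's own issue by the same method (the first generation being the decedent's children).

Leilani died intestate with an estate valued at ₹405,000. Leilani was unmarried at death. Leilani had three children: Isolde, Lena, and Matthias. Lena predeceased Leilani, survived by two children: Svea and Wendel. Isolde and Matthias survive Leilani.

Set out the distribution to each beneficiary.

The entire ₹405,000 passes to the descendants.
That amount (₹405,000) is divided into 3 shares of ₹135,000: Isolde and Matthias each take ₹135,000; Lena's ₹135,000 share passes to Lena's issue.
Lena's share (₹135,000) is divided into 2 shares of ₹67,500: Svea and Wendel each take ₹67,500.

Isolde: ₹135,000; Svea: ₹67,500; Wendel: ₹67,500; Matthias: ₹135,000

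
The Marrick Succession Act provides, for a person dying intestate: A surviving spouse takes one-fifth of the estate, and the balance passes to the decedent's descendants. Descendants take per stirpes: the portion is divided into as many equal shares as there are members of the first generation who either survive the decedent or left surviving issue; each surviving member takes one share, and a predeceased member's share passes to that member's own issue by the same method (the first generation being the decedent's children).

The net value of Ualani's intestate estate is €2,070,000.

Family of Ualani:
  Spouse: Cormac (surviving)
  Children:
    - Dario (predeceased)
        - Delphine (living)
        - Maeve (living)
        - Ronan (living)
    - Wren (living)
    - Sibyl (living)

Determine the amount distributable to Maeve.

Maeve receives €184,000.

Cormac takes one-fifth of €2,070,000 = €414,000. The remaining €1,656,000 passes to the descendants.
The descendants' portion (€1,656,000) is divided into 3 shares of €552,000: Wren and Sibyl each take €552,000; Dario's €552,000 share passes to Dario's issue.
Dario's share (€552,000) is divided into 3 shares of €184,000: Delphine, Maeve, and Ronan each take €184,000.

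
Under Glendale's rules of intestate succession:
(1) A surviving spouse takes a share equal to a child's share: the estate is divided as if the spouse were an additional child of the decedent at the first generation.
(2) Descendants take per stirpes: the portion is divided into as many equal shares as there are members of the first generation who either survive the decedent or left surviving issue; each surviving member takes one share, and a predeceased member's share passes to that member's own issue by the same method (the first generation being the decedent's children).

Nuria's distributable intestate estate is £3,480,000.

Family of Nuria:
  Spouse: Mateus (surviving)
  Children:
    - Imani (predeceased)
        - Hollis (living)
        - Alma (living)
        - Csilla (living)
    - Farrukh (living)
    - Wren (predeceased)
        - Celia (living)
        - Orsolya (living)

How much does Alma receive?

Alma receives £290,000.

The spouse counts as an additional share at the children's level, so there are 4 primary shares of £870,000. Mateus takes one such share (£870,000).
The children's combined portion (£2,610,000) is divided into 3 shares of £870,000: Farrukh takes £870,000; Imani's £870,000 share passes to Imani's issue; Wren's £870,000 share passes to Wren's issue.
Imani's share (£870,000) is divided into 3 shares of £290,000: Hollis, Alma, and Csilla each take £290,000.
Wren's share (£870,000) is divided into 2 shares of £435,000: Celia and Orsolya each take £435,000.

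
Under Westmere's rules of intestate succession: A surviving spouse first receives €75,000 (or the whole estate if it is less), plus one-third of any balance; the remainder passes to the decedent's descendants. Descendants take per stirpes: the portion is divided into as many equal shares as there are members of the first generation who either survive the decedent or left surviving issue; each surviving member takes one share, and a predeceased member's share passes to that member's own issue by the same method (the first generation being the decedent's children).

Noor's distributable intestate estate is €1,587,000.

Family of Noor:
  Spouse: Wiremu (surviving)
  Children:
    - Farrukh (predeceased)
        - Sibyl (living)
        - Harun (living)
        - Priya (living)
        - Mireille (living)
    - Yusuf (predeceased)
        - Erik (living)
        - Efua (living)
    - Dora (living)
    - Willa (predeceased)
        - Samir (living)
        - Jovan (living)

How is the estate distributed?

Wiremu: €579,000; Sibyl: €63,000; Harun: €63,000; Priya: €63,000; Mireille: €63,000; Erik: €126,000; Efua: €126,000; Dora: €252,000; Samir: €126,000; Jovan: €126,000

Wiremu first takes €75,000, leaving a balance of €1,512,000. Wiremu then takes one-third of the balance (€504,000), for a total of €579,000. The remaining €1,008,000 passes to the descendants.
The descendants' portion (€1,008,000) is divided into 4 shares of €252,000: Dora takes €252,000; Farrukh's €252,000 share passes to Farrukh's issue; Yusuf's €252,000 share passes to Yusuf's issue; Willa's €252,000 share passes to Willa's issue.
Farrukh's share (€252,000) is divided into 4 shares of €63,000: Sibyl, Harun, Priya, and Mireille each take €63,000.
Yusuf's share (€252,000) is divided into 2 shares of €126,000: Erik and Efua each take €126,000.
Willa's share (€252,000) is divided into 2 shares of €126,000: Samir and Jovan each take €126,000.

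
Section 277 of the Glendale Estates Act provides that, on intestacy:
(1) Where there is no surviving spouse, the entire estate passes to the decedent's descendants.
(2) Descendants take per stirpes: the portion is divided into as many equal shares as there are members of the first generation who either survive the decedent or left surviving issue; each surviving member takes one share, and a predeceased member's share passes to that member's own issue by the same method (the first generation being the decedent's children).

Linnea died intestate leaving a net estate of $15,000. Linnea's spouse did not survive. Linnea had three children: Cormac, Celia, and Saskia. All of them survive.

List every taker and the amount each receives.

Cormac: $5,000; Celia: $5,000; Saskia: $5,000

The entire $15,000 passes to the descendants.
That amount ($15,000) is divided into 3 shares of $5,000: Cormac, Celia, and Saskia each take $5,000.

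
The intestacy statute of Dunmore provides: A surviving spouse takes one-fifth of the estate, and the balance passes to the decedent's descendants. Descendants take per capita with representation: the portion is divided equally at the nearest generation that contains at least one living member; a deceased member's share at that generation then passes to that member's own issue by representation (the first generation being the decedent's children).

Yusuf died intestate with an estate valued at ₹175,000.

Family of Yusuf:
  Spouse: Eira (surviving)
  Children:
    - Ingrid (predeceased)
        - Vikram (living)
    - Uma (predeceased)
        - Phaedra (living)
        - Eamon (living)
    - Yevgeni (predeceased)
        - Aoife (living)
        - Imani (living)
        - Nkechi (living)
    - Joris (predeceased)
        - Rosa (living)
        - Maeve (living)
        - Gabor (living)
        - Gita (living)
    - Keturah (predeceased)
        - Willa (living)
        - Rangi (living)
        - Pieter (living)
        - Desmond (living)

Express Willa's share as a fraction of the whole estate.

Willa receives 2/35 of the estate.

Eira takes one-fifth of ₹175,000 = ₹35,000. The remaining ₹140,000 passes to the descendants.
No child survives, so the initial division is made at the grandchildren's generation.
The descendants' portion (₹140,000) is divided into 14 shares of ₹10,000: Vikram, Phaedra, Eamon, Aoife, Imani, Nkechi, Rosa, Maeve, Gabor, Gita, Willa, Rangi, Pieter, and Desmond each take ₹10,000.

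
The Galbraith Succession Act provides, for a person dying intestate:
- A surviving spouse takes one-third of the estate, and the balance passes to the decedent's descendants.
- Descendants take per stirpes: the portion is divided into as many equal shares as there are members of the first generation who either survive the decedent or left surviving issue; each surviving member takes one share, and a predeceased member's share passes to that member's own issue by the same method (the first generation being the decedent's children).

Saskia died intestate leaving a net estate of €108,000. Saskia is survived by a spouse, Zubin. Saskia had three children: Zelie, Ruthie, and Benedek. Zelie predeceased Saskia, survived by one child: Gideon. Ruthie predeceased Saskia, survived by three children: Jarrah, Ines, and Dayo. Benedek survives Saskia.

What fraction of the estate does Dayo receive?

Zubin takes one-third of €108,000 = €36,000. The remaining €72,000 passes to the descendants.
The descendants' portion (€72,000) is divided into 3 shares of €24,000: Benedek takes €24,000; Zelie's €24,000 share passes to Zelie's issue; Ruthie's €24,000 share passes to Ruthie's issue.
Zelie's share (€24,000) passes entirely to Gideon.
Ruthie's share (€24,000) is divided into 3 shares of €8,000: Jarrah, Ines, and Dayo each take €8,000.

Dayo receives 2/27 of the estate.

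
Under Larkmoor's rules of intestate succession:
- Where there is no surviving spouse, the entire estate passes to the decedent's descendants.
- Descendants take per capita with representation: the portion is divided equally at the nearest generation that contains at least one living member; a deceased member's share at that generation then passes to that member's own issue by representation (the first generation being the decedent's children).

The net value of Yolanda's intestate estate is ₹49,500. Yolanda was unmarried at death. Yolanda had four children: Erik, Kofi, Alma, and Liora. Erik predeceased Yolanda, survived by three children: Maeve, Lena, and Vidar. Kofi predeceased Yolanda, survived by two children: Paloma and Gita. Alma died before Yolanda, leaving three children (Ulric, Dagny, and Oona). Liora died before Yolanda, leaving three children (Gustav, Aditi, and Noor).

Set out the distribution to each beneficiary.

The entire ₹49,500 passes to the descendants.
No child survives, so the initial division is made at the grandchildren's generation.
That amount (₹49,500) is divided into 11 shares of ₹4,500: Maeve, Lena, Vidar, Paloma, Gita, Ulric, Dagny, Oona, Gustav, Aditi, and Noor each take ₹4,500.

Maeve: ₹4,500; Lena: ₹4,500; Vidar: ₹4,500; Paloma: ₹4,500; Gita: ₹4,500; Ulric: ₹4,500; Dagny: ₹4,500; Oona: ₹4,500; Gustav: ₹4,500; Aditi: ₹4,500; Noor: ₹4,500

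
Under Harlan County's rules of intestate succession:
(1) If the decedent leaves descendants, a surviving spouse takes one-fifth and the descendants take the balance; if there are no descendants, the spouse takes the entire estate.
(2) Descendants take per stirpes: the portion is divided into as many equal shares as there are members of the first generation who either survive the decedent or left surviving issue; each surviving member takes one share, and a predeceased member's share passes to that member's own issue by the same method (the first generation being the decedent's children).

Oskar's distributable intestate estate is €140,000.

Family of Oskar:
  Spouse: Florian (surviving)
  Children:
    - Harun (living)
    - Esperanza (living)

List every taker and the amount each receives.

Florian: €28,000; Harun: €56,000; Esperanza: €56,000

Florian takes one-fifth of €140,000 = €28,000. The remaining €112,000 passes to the descendants.
The descendants' portion (€112,000) is divided into 2 shares of €56,000: Harun and Esperanza each take €56,000.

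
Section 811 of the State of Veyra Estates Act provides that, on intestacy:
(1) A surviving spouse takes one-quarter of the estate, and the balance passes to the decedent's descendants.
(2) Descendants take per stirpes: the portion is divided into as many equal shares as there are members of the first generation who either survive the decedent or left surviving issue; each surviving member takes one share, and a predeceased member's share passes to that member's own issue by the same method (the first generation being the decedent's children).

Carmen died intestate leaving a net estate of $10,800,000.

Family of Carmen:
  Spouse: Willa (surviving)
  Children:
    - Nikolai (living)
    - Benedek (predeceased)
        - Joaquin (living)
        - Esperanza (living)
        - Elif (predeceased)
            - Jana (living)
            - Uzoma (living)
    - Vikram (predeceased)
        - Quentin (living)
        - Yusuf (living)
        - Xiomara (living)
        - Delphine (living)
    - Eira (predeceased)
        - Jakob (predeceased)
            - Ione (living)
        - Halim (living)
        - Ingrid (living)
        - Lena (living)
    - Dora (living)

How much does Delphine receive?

Willa takes one-quarter of $10,800,000 = $2,700,000. The remaining $8,100,000 passes to the descendants.
The descendants' portion ($8,100,000) is divided into 5 shares of $1,620,000: Nikolai and Dora each take $1,620,000; Benedek's $1,620,000 share passes to Benedek's issue; Vikram's $1,620,000 share passes to Vikram's issue; Eira's $1,620,000 share passes to Eira's issue.
Benedek's share ($1,620,000) is divided into 3 shares of $540,000: Joaquin and Esperanza each take $540,000; Elif's $540,000 share passes to Elif's issue.
Elif's share ($540,000) is divided into 2 shares of $270,000: Jana and Uzoma each take $270,000.
Vikram's share ($1,620,000) is divided into 4 shares of $405,000: Quentin, Yusuf, Xiomara, and Delphine each take $405,000.
Eira's share ($1,620,000) is divided into 4 shares of $405,000: Halim, Ingrid, and Lena each take $405,000; Jakob's $405,000 share passes to Jakob's issue.
Jakob's share ($405,000) passes entirely to Ione.

Delphine receives $405,000.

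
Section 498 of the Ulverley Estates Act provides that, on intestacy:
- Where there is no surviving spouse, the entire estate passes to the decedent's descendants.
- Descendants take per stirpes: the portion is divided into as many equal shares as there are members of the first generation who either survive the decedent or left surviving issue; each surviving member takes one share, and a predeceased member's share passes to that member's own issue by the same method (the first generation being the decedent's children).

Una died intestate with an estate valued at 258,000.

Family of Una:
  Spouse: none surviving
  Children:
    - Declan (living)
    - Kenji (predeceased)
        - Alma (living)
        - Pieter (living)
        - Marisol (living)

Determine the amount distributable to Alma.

Alma receives 43,000.

The entire 258,000 passes to the descendants.
That amount (258,000) is divided into 2 shares of 129,000: Declan takes 129,000; Kenji's 129,000 share passes to Kenji's issue.
Kenji's share (129,000) is divided into 3 shares of 43,000: Alma, Pieter, and Marisol each take 43,000.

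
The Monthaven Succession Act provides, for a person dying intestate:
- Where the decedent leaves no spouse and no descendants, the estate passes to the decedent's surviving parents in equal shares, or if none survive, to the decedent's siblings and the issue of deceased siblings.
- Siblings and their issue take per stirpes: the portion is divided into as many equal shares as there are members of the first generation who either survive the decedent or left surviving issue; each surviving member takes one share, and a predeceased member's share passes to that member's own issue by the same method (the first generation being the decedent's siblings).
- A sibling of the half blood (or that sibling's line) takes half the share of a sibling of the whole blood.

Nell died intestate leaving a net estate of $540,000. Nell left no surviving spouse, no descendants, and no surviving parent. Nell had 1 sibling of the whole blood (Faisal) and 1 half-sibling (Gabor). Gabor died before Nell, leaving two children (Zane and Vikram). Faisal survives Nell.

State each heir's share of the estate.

The entire $540,000 passes to the siblings and their issue.
Counting each half-blood sibling's line as half a unit, there are 3/2 units in $540,000, so one unit is $360,000. Whole-blood lines (Faisal) take $360,000 each; half-blood lines (Gabor) take $180,000 each.
Gabor's share ($180,000) is divided into 2 shares of $90,000: Zane and Vikram each take $90,000.

Zane: $90,000; Vikram: $90,000; Faisal: $360,000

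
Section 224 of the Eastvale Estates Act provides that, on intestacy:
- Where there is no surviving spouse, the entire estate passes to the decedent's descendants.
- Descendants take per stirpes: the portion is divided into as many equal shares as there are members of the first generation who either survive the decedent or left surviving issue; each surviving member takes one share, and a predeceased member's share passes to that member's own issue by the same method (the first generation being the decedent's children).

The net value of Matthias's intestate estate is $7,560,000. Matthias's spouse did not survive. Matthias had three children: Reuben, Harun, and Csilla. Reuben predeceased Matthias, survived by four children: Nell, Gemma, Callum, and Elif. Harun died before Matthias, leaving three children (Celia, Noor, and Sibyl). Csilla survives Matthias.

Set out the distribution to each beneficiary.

The entire $7,560,000 passes to the descendants.
That amount ($7,560,000) is divided into 3 shares of $2,520,000: Csilla takes $2,520,000; Reuben's $2,520,000 share passes to Reuben's issue; Harun's $2,520,000 share passes to Harun's issue.
Reuben's share ($2,520,000) is divided into 4 shares of $630,000: Nell, Gemma, Callum, and Elif each take $630,000.
Harun's share ($2,520,000) is divided into 3 shares of $840,000: Celia, Noor, and Sibyl each take $840,000.

Nell: $630,000; Gemma: $630,000; Callum: $630,000; Elif: $630,000; Celia: $840,000; Noor: $840,000; Sibyl: $840,000; Csilla: $2,520,000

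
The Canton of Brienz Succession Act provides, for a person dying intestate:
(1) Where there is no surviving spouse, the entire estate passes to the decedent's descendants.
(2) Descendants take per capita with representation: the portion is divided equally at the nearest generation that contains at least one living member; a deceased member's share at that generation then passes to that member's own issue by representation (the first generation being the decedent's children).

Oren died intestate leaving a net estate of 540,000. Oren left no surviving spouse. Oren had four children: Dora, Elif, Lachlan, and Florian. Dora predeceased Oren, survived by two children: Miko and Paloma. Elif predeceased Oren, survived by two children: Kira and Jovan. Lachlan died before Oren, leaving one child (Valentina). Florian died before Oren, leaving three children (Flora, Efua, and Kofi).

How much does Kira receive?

Kira receives 67,500.

The entire 540,000 passes to the descendants.
No child survives, so the initial division is made at the grandchildren's generation.
That amount (540,000) is divided into 8 shares of 67,500: Miko, Paloma, Kira, Jovan, Valentina, Flora, Efua, and Kofi each take 67,500.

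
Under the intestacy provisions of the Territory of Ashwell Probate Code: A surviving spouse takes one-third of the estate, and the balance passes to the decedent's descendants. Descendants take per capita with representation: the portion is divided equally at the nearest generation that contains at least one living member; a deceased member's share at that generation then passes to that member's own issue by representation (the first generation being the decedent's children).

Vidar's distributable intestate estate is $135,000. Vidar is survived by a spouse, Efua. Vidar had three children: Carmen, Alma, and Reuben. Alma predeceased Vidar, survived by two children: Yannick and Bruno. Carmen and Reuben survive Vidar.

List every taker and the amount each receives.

Efua: $45,000; Carmen: $30,000; Yannick: $15,000; Bruno: $15,000; Reuben: $30,000

Efua takes one-third of $135,000 = $45,000. The remaining $90,000 passes to the descendants.
The descendants' portion ($90,000) is divided into 3 shares of $30,000: Carmen and Reuben each take $30,000; Alma's $30,000 share passes to Alma's issue.
Alma's share ($30,000) is divided into 2 shares of $15,000: Yannick and Bruno each take $15,000.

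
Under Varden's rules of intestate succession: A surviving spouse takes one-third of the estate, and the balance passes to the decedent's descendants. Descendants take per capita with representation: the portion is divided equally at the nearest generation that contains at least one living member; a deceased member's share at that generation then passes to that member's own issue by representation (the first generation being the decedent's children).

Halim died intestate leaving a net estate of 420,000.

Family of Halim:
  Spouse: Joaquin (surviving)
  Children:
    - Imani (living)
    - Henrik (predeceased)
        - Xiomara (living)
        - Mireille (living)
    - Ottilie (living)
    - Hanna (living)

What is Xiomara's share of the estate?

Xiomara receives 35,000.

Joaquin takes one-third of 420,000 = 140,000. The remaining 280,000 passes to the descendants.
The descendants' portion (280,000) is divided into 4 shares of 70,000: Imani, Ottilie, and Hanna each take 70,000; Henrik's 70,000 share passes to Henrik's issue.
Henrik's share (70,000) is divided into 2 shares of 35,000: Xiomara and Mireille each take 35,000.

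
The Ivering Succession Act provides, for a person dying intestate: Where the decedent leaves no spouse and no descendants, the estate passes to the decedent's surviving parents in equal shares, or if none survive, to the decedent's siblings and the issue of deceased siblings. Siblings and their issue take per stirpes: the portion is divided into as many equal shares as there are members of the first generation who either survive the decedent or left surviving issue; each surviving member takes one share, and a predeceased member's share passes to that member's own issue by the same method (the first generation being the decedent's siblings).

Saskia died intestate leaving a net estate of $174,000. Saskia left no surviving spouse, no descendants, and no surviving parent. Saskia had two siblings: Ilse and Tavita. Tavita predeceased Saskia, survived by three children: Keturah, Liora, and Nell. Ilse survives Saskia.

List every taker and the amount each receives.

Ilse: $87,000; Keturah: $29,000; Liora: $29,000; Nell: $29,000

The entire $174,000 passes to the siblings and their issue.
That amount ($174,000) is divided into 2 shares of $87,000: Ilse takes $87,000; Tavita's $87,000 share passes to Tavita's issue.
Tavita's share ($87,000) is divided into 3 shares of $29,000: Keturah, Liora, and Nell each take $29,000.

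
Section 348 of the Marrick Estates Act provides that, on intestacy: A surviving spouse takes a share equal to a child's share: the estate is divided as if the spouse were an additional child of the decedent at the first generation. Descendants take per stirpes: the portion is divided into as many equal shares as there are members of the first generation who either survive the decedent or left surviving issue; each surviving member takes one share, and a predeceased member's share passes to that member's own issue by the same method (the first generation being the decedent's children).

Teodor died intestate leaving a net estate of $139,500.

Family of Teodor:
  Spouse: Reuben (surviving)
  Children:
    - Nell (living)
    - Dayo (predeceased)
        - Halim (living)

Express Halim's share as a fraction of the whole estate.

The spouse counts as an additional share at the children's level, so there are 3 primary shares of $46,500. Reuben takes one such share ($46,500).
The children's combined portion ($93,000) is divided into 2 shares of $46,500: Nell takes $46,500; Dayo's $46,500 share passes to Dayo's issue.
Dayo's share ($46,500) passes entirely to Halim.

Halim receives 1/3 of the estate.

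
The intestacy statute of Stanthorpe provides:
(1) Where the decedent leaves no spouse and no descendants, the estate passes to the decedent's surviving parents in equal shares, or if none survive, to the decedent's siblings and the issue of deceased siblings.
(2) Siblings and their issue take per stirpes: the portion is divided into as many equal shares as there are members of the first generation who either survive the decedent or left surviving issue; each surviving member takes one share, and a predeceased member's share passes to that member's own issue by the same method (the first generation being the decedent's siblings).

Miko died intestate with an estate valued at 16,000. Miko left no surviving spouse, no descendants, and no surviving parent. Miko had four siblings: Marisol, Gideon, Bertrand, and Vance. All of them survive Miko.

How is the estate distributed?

The entire 16,000 passes to the siblings and their issue.
That amount (16,000) is divided into 4 shares of 4,000: Marisol, Gideon, Bertrand, and Vance each take 4,000.

Marisol: 4,000; Gideon: 4,000; Bertrand: 4,000; Vance: 4,000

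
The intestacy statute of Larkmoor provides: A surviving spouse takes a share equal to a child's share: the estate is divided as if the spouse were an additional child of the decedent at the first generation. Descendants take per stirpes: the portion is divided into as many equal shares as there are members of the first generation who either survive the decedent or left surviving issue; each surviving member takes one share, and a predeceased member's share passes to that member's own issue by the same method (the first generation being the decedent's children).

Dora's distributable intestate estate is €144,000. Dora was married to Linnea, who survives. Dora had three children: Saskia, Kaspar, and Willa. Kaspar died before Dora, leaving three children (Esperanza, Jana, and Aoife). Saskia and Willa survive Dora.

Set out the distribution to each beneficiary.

Linnea: €36,000; Saskia: €36,000; Esperanza: €12,000; Jana: €12,000; Aoife: €12,000; Willa: €36,000

The spouse counts as an additional share at the children's level, so there are 4 primary shares of €36,000. Linnea takes one such share (€36,000).
The children's combined portion (€108,000) is divided into 3 shares of €36,000: Saskia and Willa each take €36,000; Kaspar's €36,000 share passes to Kaspar's issue.
Kaspar's share (€36,000) is divided into 3 shares of €12,000: Esperanza, Jana, and Aoife each take €12,000.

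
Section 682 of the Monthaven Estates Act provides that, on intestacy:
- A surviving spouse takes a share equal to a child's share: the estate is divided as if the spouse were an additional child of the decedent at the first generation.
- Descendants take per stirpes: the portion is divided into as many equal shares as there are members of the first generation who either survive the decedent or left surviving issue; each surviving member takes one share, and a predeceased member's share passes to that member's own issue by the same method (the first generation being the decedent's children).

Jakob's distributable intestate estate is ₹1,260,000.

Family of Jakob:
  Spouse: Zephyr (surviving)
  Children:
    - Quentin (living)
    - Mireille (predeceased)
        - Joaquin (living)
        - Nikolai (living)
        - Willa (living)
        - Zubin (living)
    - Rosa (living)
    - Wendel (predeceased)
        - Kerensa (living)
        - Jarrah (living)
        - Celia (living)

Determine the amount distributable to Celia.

The spouse counts as an additional share at the children's level, so there are 5 primary shares of ₹252,000. Zephyr takes one such share (₹252,000).
The children's combined portion (₹1,008,000) is divided into 4 shares of ₹252,000: Quentin and Rosa each take ₹252,000; Mireille's ₹252,000 share passes to Mireille's issue; Wendel's ₹252,000 share passes to Wendel's issue.
Mireille's share (₹252,000) is divided into 4 shares of ₹63,000: Joaquin, Nikolai, Willa, and Zubin each take ₹63,000.
Wendel's share (₹252,000) is divided into 3 shares of ₹84,000: Kerensa, Jarrah, and Celia each take ₹84,000.

Celia receives ₹84,000.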